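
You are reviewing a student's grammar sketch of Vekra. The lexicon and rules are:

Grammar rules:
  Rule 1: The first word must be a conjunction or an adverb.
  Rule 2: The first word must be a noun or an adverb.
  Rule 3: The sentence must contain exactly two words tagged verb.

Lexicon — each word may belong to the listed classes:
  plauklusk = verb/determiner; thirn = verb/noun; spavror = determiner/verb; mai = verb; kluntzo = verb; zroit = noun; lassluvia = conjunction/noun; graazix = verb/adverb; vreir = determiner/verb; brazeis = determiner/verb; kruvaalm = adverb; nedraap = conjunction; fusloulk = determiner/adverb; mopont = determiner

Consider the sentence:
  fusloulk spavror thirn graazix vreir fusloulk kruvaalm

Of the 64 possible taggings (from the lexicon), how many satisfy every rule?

12

Candidates per position — 1:fusloulk {determiner,adverb}; 2:spavror {determiner,verb}; 3:thirn {verb,noun}; 4:graazix {verb,adverb}; 5:vreir {determiner,verb}; 6:fusloulk {determiner,adverb}; 7:kruvaalm {adverb}.
There are 64 candidate sequences in total.
Checking each against the rules leaves 12 sequences.
Count = 12.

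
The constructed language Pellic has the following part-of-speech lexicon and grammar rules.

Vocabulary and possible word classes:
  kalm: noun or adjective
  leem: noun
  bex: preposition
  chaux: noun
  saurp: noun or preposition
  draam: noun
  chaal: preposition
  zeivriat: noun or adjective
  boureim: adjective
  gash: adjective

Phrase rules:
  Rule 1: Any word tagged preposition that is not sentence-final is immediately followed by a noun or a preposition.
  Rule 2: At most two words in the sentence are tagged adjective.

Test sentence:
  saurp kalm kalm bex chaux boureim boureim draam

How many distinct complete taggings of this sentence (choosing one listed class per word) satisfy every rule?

2

Candidates per position — 1:saurp {noun,preposition}; 2:kalm {noun,adjective}; 3:kalm {noun,adjective}; 4:bex {preposition}; 5:chaux {noun}; 6:boureim {adjective}; 7:boureim {adjective}; 8:draam {noun}.
There are 8 candidate sequences in total.
The sequences that satisfy every rule: noun noun noun preposition noun adjective adjective noun; preposition noun noun preposition noun adjective adjective noun.
Count = 2.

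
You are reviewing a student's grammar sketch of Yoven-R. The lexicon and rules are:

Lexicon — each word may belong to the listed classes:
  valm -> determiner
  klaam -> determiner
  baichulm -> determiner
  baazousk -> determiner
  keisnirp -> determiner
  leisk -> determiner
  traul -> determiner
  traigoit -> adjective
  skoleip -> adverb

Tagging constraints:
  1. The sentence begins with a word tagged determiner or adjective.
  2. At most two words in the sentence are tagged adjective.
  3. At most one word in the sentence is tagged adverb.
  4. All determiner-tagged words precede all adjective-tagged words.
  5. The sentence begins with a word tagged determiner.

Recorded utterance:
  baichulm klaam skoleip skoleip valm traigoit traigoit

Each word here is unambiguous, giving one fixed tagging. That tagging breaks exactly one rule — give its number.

3

Fixed tagging: determiner determiner adverb adverb determiner adjective adjective.
Applying the rules: R1 ok, R2 ok, R3 fails, R4 ok, R5 ok.
Only rule 3 fails.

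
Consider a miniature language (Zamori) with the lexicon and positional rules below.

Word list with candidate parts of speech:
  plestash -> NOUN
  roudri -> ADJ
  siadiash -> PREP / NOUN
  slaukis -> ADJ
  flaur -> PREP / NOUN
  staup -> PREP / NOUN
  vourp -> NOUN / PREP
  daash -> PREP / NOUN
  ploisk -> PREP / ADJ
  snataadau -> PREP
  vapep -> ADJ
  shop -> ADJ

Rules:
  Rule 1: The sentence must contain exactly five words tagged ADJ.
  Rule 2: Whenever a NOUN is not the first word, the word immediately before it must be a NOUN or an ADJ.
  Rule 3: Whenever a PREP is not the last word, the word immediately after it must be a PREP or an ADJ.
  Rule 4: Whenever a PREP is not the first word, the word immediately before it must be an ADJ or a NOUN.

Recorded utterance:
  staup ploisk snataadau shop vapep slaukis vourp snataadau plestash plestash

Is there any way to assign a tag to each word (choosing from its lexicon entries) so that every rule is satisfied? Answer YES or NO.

Candidates per position — 1:staup {PREP,NOUN}; 2:ploisk {PREP,ADJ}; 3:snataadau {PREP}; 4:shop {ADJ}; 5:vapep {ADJ}; 6:slaukis {ADJ}; 7:vourp {NOUN,PREP}; 8:snataadau {PREP}; 9:plestash {NOUN}; 10:plestash {NOUN}.
Rule 1 cannot be satisfied by any choice of tags from the lexicon.
So there is no consistent tagging.

NO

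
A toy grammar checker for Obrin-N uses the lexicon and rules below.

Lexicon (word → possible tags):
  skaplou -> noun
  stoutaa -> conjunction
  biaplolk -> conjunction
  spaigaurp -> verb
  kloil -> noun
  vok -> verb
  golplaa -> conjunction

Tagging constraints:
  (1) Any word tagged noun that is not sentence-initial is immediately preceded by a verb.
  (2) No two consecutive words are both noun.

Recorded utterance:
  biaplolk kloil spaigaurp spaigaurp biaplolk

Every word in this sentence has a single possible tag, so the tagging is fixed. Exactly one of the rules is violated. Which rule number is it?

1

Fixed tagging: conjunction noun verb verb conjunction.
Rule check: R1 fails, R2 ok.
Only rule 1 fails.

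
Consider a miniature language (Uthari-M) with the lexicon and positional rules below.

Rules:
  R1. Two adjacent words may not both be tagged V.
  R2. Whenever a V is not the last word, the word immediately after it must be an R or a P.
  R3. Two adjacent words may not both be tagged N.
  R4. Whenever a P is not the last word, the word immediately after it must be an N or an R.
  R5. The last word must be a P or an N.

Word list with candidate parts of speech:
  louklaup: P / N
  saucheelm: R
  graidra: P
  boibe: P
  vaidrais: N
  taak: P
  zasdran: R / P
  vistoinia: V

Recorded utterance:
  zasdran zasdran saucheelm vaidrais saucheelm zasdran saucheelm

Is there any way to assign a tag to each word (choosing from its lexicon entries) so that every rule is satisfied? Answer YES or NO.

Candidates per position — 1:zasdran {R,P}; 2:zasdran {R,P}; 3:saucheelm {R}; 4:vaidrais {N}; 5:saucheelm {R}; 6:zasdran {R,P}; 7:saucheelm {R}.
Rule 5 cannot be satisfied by any choice of tags from the lexicon.
So there is no consistent tagging.

NO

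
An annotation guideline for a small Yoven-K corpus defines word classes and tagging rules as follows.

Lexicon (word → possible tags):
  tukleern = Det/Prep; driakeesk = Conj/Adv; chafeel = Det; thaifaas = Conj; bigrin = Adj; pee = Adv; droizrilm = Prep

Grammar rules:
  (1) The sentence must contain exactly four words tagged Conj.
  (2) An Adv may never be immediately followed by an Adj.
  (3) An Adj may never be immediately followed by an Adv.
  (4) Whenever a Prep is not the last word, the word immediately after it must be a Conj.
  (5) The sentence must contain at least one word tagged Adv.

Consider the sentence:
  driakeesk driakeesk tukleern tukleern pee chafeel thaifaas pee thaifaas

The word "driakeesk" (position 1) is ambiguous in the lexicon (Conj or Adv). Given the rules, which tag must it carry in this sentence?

Candidates per position — 1:driakeesk {Conj,Adv}; 2:driakeesk {Conj,Adv}; 3:tukleern {Det,Prep}; 4:tukleern {Det,Prep}; 5:pee {Adv}; 6:chafeel {Det}; 7:thaifaas {Conj}; 8:pee {Adv}; 9:thaifaas {Conj}.
At position 1, choosing Adv makes rule 1 impossible to satisfy; hence Conj.
At position 2, choosing Adv makes rule 1 impossible to satisfy; hence Conj.
At position 3, choosing Prep makes rule 4 impossible to satisfy; hence Det.
At position 4, choosing Prep makes rule 4 impossible to satisfy; hence Det.
That leaves exactly one tagging: Conj Conj Det Det Adv Det Conj Adv Conj.
Checking: rule 1 ok; rule 2 ok; rule 3 ok; rule 4 ok; rule 5 ok.

Conj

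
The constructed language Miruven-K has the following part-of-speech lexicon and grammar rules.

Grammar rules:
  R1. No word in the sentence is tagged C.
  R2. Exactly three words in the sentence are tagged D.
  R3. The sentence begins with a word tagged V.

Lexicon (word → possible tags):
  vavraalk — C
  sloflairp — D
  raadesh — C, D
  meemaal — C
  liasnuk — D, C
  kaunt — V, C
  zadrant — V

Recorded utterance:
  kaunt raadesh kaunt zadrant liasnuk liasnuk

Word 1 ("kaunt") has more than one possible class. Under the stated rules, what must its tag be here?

V

Candidates per position — 1:kaunt {V,C}; 2:raadesh {C,D}; 3:kaunt {V,C}; 4:zadrant {V}; 5:liasnuk {D,C}; 6:liasnuk {D,C}.
If word 1 were C, no tagging could satisfy rule 1; so word 1 is V.
If word 2 were C, no tagging could satisfy rule 1; so word 2 is D.
If word 3 were C, no tagging could satisfy rule 1; so word 3 is V.
If word 5 were C, no tagging could satisfy rule 1; so word 5 is D.
If word 6 were C, no tagging could satisfy rule 1; so word 6 is D.
The unique satisfying tagging is: V D V V D D.
Check: rule 1 holds; rule 2 holds; rule 3 holds.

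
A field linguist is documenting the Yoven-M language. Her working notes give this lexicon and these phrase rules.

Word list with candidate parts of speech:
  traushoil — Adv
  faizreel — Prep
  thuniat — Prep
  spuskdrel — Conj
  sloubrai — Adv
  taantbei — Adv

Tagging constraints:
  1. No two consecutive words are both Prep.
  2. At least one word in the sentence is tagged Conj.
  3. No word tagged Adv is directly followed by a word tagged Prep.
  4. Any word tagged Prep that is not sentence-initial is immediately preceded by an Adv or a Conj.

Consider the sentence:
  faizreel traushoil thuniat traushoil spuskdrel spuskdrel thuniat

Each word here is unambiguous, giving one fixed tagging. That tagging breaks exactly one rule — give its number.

3

Fixed tagging: Prep Adv Prep Adv Conj Conj Prep.
Rule check: R1 pass, R2 pass, R3 fail, R4 pass.
Only rule 3 fails.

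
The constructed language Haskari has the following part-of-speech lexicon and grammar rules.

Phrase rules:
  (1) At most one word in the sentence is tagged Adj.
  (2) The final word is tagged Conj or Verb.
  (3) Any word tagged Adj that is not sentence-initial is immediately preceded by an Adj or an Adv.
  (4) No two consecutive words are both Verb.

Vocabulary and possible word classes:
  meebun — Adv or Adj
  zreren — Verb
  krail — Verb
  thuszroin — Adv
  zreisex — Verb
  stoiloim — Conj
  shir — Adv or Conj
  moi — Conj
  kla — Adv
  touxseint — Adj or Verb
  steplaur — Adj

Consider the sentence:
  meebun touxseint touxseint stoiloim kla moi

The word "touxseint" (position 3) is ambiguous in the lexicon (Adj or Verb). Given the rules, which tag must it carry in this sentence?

Candidates per position — 1:meebun {Adv,Adj}; 2:touxseint {Adj,Verb}; 3:touxseint {Adj,Verb}; 4:stoiloim {Conj}; 5:kla {Adv}; 6:moi {Conj}.
Position 3: the remaining choice is settled jointly with positions 1, 2 — only Verb at position 3 is part of a tagging that satisfies every rule.
That leaves exactly one tagging: Adv Adj Verb Conj Adv Conj.
Rule-by-rule: rule 1 ✓; rule 2 ✓; rule 3 ✓; rule 4 ✓.

Verb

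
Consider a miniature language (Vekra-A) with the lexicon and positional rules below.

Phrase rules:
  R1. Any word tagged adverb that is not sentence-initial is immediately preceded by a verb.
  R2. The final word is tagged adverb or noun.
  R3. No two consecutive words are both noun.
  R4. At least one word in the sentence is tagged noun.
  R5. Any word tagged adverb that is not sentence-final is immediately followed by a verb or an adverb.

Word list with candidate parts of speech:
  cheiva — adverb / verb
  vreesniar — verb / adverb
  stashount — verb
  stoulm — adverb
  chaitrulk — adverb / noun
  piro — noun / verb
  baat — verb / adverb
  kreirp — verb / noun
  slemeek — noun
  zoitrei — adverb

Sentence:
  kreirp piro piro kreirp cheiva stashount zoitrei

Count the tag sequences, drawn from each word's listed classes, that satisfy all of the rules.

11

Candidates per position — 1:kreirp {verb,noun}; 2:piro {noun,verb}; 3:piro {noun,verb}; 4:kreirp {verb,noun}; 5:cheiva {adverb,verb}; 6:stashount {verb}; 7:zoitrei {adverb}.
There are 32 candidate sequences in total.
Checking each against the rules leaves 11 sequences.
Count = 11.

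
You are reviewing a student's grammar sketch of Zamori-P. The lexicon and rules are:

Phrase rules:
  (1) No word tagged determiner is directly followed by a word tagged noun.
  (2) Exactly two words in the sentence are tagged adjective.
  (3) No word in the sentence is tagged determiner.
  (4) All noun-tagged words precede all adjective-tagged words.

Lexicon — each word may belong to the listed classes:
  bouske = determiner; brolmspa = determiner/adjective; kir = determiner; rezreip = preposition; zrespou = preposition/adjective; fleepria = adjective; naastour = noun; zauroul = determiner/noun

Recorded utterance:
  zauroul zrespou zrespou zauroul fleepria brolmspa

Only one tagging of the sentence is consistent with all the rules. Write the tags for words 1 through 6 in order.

noun preposition preposition noun adjective adjective

Candidates per position — 1:zauroul {determiner,noun}; 2:zrespou {preposition,adjective}; 3:zrespou {preposition,adjective}; 4:zauroul {determiner,noun}; 5:fleepria {adjective}; 6:brolmspa {determiner,adjective}.
At position 1, choosing determiner makes rule 3 impossible to satisfy; hence noun.
At position 4, choosing determiner makes rule 3 impossible to satisfy; hence noun.
At position 6, choosing determiner makes rule 3 impossible to satisfy; hence adjective.
At position 2, choosing adjective makes rule 2 impossible to satisfy; hence preposition.
At position 3, choosing adjective makes rule 2 impossible to satisfy; hence preposition.
So the tagging must be: noun preposition preposition noun adjective adjective.
Checking: rule 1 holds; rule 2 holds; rule 3 holds; rule 4 holds.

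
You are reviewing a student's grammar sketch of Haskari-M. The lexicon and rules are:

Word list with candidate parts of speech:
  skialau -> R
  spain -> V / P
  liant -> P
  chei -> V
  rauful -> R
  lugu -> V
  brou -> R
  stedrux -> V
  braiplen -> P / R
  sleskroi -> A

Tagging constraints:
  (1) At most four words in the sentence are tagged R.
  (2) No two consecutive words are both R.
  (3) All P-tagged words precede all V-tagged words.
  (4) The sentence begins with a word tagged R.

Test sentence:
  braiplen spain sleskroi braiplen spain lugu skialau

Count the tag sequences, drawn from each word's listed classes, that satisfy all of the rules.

Candidates per position — 1:braiplen {P,R}; 2:spain {V,P}; 3:sleskroi {A}; 4:braiplen {P,R}; 5:spain {V,P}; 6:lugu {V}; 7:skialau {R}.
There are 16 candidate sequences in total.
The sequences that satisfy every rule: R V A R V V R; R P A P V V R; R P A P P V R; R P A R V V R; R P A R P V R.
Count = 5.

5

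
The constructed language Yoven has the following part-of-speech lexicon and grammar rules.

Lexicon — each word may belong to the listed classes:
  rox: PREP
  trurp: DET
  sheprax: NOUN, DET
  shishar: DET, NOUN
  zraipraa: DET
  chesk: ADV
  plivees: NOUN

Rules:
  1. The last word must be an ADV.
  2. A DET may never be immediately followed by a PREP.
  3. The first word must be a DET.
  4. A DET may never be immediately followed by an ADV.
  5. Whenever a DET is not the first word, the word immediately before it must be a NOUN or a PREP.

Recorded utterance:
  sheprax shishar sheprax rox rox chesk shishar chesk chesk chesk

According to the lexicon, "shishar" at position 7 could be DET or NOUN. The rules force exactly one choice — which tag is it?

Candidates per position — 1:sheprax {NOUN,DET}; 2:shishar {DET,NOUN}; 3:sheprax {NOUN,DET}; 4:rox {PREP}; 5:rox {PREP}; 6:chesk {ADV}; 7:shishar {DET,NOUN}; 8:chesk {ADV}; 9:chesk {ADV}; 10:chesk {ADV}.
Word 1 cannot be NOUN — rule 3 would then fail for every completion. It is DET.
Word 2 cannot be DET — rule 5 would then fail for every completion. It is NOUN.
Word 3 cannot be DET — rule 2 would then fail for every completion. It is NOUN.
Word 7 cannot be DET — rule 4 would then fail for every completion. It is NOUN.
The only consistent sequence is: DET NOUN NOUN PREP PREP ADV NOUN ADV ADV ADV.
Rule-by-rule: rule 1 satisfied; rule 2 satisfied; rule 3 satisfied; rule 4 satisfied; rule 5 satisfied.

NOUN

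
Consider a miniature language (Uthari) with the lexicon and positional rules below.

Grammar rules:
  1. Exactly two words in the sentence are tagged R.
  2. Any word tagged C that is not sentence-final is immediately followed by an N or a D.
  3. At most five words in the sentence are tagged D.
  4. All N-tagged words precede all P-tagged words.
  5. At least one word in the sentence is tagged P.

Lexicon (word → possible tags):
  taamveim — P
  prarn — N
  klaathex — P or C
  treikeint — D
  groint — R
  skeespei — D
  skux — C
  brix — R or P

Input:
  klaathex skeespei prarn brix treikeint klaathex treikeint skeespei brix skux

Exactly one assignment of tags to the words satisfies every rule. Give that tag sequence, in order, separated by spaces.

Candidates per position — 1:klaathex {P,C}; 2:skeespei {D}; 3:prarn {N}; 4:brix {R,P}; 5:treikeint {D}; 6:klaathex {P,C}; 7:treikeint {D}; 8:skeespei {D}; 9:brix {R,P}; 10:skux {C}.
Word 1 cannot be P — rule 4 would then fail for every completion. It is C.
Word 4 cannot be P — rule 1 would then fail for every completion. It is R.
Word 9 cannot be P — rule 1 would then fail for every completion. It is R.
Word 6 cannot be C — rule 5 would then fail for every completion. It is P.
The unique satisfying tagging is: C D N R D P D D R C.
Check: rule 1 ok; rule 2 ok; rule 3 ok; rule 4 ok; rule 5 ok.

C D N R D P D D R C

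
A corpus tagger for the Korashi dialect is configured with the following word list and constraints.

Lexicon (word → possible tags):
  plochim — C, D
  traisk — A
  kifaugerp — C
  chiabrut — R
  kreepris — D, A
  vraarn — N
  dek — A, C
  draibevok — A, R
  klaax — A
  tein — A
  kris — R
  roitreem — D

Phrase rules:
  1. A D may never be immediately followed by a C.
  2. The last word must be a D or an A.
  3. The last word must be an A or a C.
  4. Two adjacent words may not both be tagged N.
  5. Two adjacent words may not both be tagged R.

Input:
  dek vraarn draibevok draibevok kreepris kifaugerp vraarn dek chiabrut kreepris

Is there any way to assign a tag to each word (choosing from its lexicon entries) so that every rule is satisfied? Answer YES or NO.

Candidates per position — 1:dek {A,C}; 2:vraarn {N}; 3:draibevok {A,R}; 4:draibevok {A,R}; 5:kreepris {D,A}; 6:kifaugerp {C}; 7:vraarn {N}; 8:dek {A,C}; 9:chiabrut {R}; 10:kreepris {D,A}.
One satisfying assignment: C N A R A C N A R A.
Rule-by-rule: rule 1 ok; rule 2 ok; rule 3 ok; rule 4 ok; rule 5 ok.

YES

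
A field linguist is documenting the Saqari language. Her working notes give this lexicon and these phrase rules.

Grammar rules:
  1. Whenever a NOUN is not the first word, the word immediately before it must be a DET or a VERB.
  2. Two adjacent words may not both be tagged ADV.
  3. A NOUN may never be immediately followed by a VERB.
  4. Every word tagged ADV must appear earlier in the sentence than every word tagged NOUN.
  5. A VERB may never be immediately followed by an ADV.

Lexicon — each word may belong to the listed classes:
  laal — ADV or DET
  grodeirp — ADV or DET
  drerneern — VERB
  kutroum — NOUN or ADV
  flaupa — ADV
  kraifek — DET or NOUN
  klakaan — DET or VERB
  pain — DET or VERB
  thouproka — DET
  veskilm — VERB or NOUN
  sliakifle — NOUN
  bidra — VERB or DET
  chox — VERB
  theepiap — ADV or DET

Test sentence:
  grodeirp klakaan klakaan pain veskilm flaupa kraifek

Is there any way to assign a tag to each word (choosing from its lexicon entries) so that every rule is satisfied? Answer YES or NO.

NO

Candidates per position — 1:grodeirp {ADV,DET}; 2:klakaan {DET,VERB}; 3:klakaan {DET,VERB}; 4:pain {DET,VERB}; 5:veskilm {VERB,NOUN}; 6:flaupa {ADV}; 7:kraifek {DET,NOUN}.
Every candidate sequence violates at least one rule; no consistent tagging exists.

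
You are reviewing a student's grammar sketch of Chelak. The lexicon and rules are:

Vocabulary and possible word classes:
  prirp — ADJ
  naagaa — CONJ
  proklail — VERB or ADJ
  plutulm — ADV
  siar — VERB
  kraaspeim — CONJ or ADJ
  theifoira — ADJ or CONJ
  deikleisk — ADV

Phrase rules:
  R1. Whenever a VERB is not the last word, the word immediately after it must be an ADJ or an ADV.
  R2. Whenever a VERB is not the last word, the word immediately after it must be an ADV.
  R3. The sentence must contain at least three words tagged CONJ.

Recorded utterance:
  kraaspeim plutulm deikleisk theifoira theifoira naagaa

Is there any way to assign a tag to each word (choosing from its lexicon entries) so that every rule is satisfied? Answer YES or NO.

Candidates per position — 1:kraaspeim {CONJ,ADJ}; 2:plutulm {ADV}; 3:deikleisk {ADV}; 4:theifoira {ADJ,CONJ}; 5:theifoira {ADJ,CONJ}; 6:naagaa {CONJ}.
One satisfying assignment: CONJ ADV ADV CONJ ADJ CONJ.
Checking: rule 1 holds; rule 2 holds; rule 3 holds.

YES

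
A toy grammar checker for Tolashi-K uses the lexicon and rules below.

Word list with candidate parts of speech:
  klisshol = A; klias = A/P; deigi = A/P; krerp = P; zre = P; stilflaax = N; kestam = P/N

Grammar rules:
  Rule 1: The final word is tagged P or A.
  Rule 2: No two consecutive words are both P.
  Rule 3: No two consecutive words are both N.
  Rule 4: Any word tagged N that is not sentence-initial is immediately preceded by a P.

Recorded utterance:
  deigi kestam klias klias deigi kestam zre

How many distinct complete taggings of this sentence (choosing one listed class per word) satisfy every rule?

3

Candidates per position — 1:deigi {A,P}; 2:kestam {P,N}; 3:klias {A,P}; 4:klias {A,P}; 5:deigi {A,P}; 6:kestam {P,N}; 7:zre {P}.
There are 64 candidate sequences in total.
The sequences that satisfy every rule: A P A A P N P; P N A A P N P; P N P A P N P.
Count = 3.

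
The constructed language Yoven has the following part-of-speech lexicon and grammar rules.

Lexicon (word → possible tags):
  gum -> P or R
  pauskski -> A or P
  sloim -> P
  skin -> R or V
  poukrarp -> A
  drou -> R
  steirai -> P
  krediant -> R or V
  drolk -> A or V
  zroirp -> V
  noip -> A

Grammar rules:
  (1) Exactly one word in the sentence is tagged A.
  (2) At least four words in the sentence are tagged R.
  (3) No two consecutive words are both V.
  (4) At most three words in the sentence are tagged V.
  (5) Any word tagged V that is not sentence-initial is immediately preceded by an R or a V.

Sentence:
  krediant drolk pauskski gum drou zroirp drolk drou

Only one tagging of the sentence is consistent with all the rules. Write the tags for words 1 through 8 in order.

R V P R R V A R

Candidates per position — 1:krediant {R,V}; 2:drolk {A,V}; 3:pauskski {A,P}; 4:gum {P,R}; 5:drou {R}; 6:zroirp {V}; 7:drolk {A,V}; 8:drou {R}.
Word 1 cannot be V — rule 2 would then fail for every completion. It is R.
Word 4 cannot be P — rule 2 would then fail for every completion. It is R.
Word 7 cannot be V — rule 3 would then fail for every completion. It is A.
Word 2 cannot be A — rule 1 would then fail for every completion. It is V.
Word 3 cannot be A — rule 1 would then fail for every completion. It is P.
That leaves exactly one tagging: R V P R R V A R.
Verifying each rule — rule 1 ✓; rule 2 ✓; rule 3 ✓; rule 4 ✓; rule 5 ✓.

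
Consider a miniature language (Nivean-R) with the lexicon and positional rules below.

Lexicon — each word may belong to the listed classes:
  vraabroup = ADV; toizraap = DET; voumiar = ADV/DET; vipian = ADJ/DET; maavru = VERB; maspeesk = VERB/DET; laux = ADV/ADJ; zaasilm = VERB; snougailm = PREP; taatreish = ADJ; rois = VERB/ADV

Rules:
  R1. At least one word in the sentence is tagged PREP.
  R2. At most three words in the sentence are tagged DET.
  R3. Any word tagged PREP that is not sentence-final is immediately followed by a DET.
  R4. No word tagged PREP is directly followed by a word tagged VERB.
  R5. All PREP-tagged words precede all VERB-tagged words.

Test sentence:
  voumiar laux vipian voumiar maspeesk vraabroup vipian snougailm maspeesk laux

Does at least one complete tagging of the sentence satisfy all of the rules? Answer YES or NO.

Candidates per position — 1:voumiar {ADV,DET}; 2:laux {ADV,ADJ}; 3:vipian {ADJ,DET}; 4:voumiar {ADV,DET}; 5:maspeesk {VERB,DET}; 6:vraabroup {ADV}; 7:vipian {ADJ,DET}; 8:snougailm {PREP}; 9:maspeesk {VERB,DET}; 10:laux {ADV,ADJ}.
One satisfying assignment: ADV ADJ ADJ ADV DET ADV DET PREP DET ADV.
Rule-by-rule: rule 1 ok; rule 2 ok; rule 3 ok; rule 4 ok; rule 5 ok.

YES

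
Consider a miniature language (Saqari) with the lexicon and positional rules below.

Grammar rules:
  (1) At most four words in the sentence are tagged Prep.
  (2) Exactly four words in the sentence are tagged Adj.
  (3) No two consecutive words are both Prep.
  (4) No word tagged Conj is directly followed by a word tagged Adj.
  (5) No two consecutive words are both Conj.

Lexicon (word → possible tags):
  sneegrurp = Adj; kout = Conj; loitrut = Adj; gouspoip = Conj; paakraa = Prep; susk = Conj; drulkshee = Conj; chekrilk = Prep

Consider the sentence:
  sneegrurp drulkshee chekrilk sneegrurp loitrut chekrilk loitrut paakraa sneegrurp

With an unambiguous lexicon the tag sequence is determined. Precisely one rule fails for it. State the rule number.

Fixed tagging: Adj Conj Prep Adj Adj Prep Adj Prep Adj.
Rule check: R1 holds, R2 violated, R3 holds, R4 holds, R5 holds.
Only rule 2 fails.

2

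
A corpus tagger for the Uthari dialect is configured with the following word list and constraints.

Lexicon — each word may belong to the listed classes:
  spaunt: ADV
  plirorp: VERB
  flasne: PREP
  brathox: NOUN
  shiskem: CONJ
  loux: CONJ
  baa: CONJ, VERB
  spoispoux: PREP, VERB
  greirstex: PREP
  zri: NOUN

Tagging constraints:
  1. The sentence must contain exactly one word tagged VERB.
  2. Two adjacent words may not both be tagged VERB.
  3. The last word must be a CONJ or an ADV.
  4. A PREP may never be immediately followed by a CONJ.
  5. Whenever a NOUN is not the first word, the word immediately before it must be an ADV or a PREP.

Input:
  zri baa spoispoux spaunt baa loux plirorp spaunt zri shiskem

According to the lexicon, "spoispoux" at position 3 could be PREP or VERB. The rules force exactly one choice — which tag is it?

PREP

Candidates per position — 1:zri {NOUN}; 2:baa {CONJ,VERB}; 3:spoispoux {PREP,VERB}; 4:spaunt {ADV}; 5:baa {CONJ,VERB}; 6:loux {CONJ}; 7:plirorp {VERB}; 8:spaunt {ADV}; 9:zri {NOUN}; 10:shiskem {CONJ}.
Position 2: VERB is ruled out by rule 1; that leaves CONJ.
Position 3: VERB is ruled out by rule 1; that leaves PREP.
Position 5: VERB is ruled out by rule 1; that leaves CONJ.
The unique satisfying tagging is: NOUN CONJ PREP ADV CONJ CONJ VERB ADV NOUN CONJ.
Check: rule 1 ✓; rule 2 ✓; rule 3 ✓; rule 4 ✓; rule 5 ✓.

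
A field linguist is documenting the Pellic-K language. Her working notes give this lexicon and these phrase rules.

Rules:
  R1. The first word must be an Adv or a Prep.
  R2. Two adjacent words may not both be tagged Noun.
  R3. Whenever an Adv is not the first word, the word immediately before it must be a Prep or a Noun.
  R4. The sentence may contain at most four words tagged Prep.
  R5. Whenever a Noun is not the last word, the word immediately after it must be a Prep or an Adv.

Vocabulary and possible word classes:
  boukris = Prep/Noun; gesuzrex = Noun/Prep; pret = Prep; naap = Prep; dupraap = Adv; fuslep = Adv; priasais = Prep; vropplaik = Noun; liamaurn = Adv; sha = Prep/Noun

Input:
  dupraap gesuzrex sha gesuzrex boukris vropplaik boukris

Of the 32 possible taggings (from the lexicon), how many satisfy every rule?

Candidates per position — 1:dupraap {Adv}; 2:gesuzrex {Noun,Prep}; 3:sha {Prep,Noun}; 4:gesuzrex {Noun,Prep}; 5:boukris {Prep,Noun}; 6:vropplaik {Noun}; 7:boukris {Prep,Noun}.
There are 32 candidate sequences in total.
The sequences that satisfy every rule: Adv Noun Prep Noun Prep Noun Prep; Adv Noun Prep Prep Prep Noun Prep; Adv Prep Prep Noun Prep Noun Prep; Adv Prep Noun Prep Prep Noun Prep.
Count = 4.

4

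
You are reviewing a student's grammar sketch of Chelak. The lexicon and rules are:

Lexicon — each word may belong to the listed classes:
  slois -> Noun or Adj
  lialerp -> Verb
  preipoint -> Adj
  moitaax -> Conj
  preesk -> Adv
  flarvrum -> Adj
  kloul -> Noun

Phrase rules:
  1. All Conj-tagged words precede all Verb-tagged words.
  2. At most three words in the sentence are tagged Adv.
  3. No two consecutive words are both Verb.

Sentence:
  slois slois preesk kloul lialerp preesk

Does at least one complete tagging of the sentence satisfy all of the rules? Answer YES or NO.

YES

Candidates per position — 1:slois {Noun,Adj}; 2:slois {Noun,Adj}; 3:preesk {Adv}; 4:kloul {Noun}; 5:lialerp {Verb}; 6:preesk {Adv}.
One satisfying assignment: Noun Adj Adv Noun Verb Adv.
Check: rule 1 holds; rule 2 holds; rule 3 holds.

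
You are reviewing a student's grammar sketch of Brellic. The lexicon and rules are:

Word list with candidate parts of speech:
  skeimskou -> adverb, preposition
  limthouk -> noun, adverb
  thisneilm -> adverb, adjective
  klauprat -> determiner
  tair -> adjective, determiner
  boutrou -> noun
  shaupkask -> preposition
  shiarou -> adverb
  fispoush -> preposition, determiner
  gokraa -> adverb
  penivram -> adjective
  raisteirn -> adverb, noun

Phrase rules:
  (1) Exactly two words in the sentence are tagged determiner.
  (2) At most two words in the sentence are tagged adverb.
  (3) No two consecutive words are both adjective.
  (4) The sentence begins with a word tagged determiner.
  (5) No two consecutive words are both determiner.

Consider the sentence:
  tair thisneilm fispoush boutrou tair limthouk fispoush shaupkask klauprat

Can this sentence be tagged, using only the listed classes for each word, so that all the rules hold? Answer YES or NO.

YES

Candidates per position — 1:tair {adjective,determiner}; 2:thisneilm {adverb,adjective}; 3:fispoush {preposition,determiner}; 4:boutrou {noun}; 5:tair {adjective,determiner}; 6:limthouk {noun,adverb}; 7:fispoush {preposition,determiner}; 8:shaupkask {preposition}; 9:klauprat {determiner}.
One satisfying assignment: determiner adjective preposition noun adjective noun preposition preposition determiner.
Rule-by-rule: rule 1 holds; rule 2 holds; rule 3 holds; rule 4 holds; rule 5 holds.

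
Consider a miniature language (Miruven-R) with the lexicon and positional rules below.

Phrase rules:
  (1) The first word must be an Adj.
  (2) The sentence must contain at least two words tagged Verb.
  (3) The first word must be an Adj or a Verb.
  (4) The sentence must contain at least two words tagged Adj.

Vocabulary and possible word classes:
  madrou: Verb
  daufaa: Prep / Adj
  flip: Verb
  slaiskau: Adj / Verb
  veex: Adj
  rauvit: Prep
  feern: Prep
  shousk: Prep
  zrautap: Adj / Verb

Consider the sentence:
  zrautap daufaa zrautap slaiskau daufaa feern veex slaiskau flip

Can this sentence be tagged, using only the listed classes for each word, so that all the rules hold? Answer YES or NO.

YES

Candidates per position — 1:zrautap {Adj,Verb}; 2:daufaa {Prep,Adj}; 3:zrautap {Adj,Verb}; 4:slaiskau {Adj,Verb}; 5:daufaa {Prep,Adj}; 6:feern {Prep}; 7:veex {Adj}; 8:slaiskau {Adj,Verb}; 9:flip {Verb}.
One satisfying assignment: Adj Prep Verb Verb Prep Prep Adj Verb Verb.
Verifying each rule — rule 1 satisfied; rule 2 satisfied; rule 3 satisfied; rule 4 satisfied.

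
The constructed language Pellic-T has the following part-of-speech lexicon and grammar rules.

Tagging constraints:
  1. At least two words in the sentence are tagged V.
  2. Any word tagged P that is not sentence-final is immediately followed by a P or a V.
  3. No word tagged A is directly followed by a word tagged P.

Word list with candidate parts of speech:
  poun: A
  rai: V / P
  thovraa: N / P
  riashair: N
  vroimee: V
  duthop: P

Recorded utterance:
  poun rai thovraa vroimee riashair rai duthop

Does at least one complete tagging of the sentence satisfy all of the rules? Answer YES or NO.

YES

Candidates per position — 1:poun {A}; 2:rai {V,P}; 3:thovraa {N,P}; 4:vroimee {V}; 5:riashair {N}; 6:rai {V,P}; 7:duthop {P}.
One satisfying assignment: A V P V N P P.
Check: rule 1 ✓; rule 2 ✓; rule 3 ✓.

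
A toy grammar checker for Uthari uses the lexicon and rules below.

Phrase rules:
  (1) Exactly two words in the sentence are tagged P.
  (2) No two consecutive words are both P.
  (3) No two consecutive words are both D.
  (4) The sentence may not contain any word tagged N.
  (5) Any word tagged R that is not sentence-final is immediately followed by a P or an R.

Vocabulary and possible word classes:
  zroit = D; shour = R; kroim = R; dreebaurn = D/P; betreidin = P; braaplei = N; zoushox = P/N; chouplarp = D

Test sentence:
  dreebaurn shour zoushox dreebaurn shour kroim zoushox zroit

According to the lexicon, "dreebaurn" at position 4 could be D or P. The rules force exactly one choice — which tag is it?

Candidates per position — 1:dreebaurn {D,P}; 2:shour {R}; 3:zoushox {P,N}; 4:dreebaurn {D,P}; 5:shour {R}; 6:kroim {R}; 7:zoushox {P,N}; 8:zroit {D}.
Position 3: tagging it N would leave rule 4 unsatisfiable, so it must be P.
Position 4: tagging it P would leave rule 2 unsatisfiable, so it must be D.
Position 7: tagging it N would leave rule 4 unsatisfiable, so it must be P.
Position 1: tagging it P would leave rule 1 unsatisfiable, so it must be D.
So the tagging must be: D R P D R R P D.
Checking: rule 1 satisfied; rule 2 satisfied; rule 3 satisfied; rule 4 satisfied; rule 5 satisfied.

D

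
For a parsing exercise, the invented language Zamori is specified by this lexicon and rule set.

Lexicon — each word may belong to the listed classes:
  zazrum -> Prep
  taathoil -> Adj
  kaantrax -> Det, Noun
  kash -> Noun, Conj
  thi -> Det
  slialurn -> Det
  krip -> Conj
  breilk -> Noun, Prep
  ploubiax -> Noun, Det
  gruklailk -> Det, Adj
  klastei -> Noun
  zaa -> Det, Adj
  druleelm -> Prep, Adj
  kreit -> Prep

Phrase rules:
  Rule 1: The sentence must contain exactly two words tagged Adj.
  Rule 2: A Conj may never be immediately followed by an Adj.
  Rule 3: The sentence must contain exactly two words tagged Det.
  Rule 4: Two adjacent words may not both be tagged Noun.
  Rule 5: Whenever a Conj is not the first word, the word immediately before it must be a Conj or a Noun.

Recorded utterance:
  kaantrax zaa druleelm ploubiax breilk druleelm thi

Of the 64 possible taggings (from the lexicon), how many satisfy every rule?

Candidates per position — 1:kaantrax {Det,Noun}; 2:zaa {Det,Adj}; 3:druleelm {Prep,Adj}; 4:ploubiax {Noun,Det}; 5:breilk {Noun,Prep}; 6:druleelm {Prep,Adj}; 7:thi {Det}.
There are 64 candidate sequences in total.
Checking each against the rules leaves 7 sequences.
Count = 7.

7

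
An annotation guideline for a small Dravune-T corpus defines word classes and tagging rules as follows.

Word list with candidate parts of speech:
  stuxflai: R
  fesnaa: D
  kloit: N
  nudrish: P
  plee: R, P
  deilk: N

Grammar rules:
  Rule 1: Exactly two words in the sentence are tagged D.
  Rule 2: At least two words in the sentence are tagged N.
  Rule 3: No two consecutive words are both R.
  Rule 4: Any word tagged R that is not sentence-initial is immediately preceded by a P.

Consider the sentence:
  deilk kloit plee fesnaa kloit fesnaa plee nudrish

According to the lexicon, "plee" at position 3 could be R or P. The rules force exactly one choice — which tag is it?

Candidates per position — 1:deilk {N}; 2:kloit {N}; 3:plee {R,P}; 4:fesnaa {D}; 5:kloit {N}; 6:fesnaa {D}; 7:plee {R,P}; 8:nudrish {P}.
At position 3, choosing R makes rule 4 impossible to satisfy; hence P.
At position 7, choosing R makes rule 4 impossible to satisfy; hence P.
The unique satisfying tagging is: N N P D N D P P.
Verifying each rule — rule 1 ok; rule 2 ok; rule 3 ok; rule 4 ok.

P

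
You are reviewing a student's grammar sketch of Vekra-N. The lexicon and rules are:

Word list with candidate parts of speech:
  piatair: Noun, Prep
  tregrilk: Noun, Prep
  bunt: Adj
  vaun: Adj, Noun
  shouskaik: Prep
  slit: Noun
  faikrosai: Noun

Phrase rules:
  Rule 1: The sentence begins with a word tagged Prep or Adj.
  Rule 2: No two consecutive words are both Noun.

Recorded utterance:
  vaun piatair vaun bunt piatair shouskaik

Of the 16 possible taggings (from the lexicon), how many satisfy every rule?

Candidates per position — 1:vaun {Adj,Noun}; 2:piatair {Noun,Prep}; 3:vaun {Adj,Noun}; 4:bunt {Adj}; 5:piatair {Noun,Prep}; 6:shouskaik {Prep}.
There are 16 candidate sequences in total.
Checking each against the rules leaves 6 sequences.
Count = 6.

6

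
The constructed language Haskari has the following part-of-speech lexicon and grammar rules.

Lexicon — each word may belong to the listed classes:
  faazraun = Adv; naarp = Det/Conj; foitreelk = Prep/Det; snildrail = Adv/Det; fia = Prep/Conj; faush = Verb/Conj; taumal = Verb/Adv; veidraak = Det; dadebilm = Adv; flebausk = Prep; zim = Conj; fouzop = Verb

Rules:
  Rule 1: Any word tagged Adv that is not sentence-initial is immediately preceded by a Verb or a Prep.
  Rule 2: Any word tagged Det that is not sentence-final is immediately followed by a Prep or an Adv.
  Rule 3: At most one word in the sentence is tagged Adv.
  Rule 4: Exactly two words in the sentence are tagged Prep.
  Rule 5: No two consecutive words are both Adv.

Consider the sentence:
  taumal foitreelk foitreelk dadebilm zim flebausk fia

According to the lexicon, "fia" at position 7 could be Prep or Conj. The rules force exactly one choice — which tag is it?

Candidates per position — 1:taumal {Verb,Adv}; 2:foitreelk {Prep,Det}; 3:foitreelk {Prep,Det}; 4:dadebilm {Adv}; 5:zim {Conj}; 6:flebausk {Prep}; 7:fia {Prep,Conj}.
Position 1: tagging it Adv would leave rule 3 unsatisfiable, so it must be Verb.
Position 3: tagging it Det would leave rule 1 unsatisfiable, so it must be Prep.
Position 7: tagging it Prep would leave rule 4 unsatisfiable, so it must be Conj.
Position 2: tagging it Prep would leave rule 4 unsatisfiable, so it must be Det.
That leaves exactly one tagging: Verb Det Prep Adv Conj Prep Conj.
Checking: rule 1 satisfied; rule 2 satisfied; rule 3 satisfied; rule 4 satisfied; rule 5 satisfied.

Conj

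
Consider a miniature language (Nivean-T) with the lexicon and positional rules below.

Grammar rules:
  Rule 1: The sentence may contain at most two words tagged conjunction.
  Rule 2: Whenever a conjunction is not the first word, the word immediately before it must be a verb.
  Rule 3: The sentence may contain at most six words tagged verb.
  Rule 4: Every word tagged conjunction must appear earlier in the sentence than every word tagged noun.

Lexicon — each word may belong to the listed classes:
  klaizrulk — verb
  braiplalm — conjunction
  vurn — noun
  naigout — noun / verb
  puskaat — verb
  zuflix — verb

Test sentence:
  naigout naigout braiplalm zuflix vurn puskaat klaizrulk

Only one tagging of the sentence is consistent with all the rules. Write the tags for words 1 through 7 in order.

Candidates per position — 1:naigout {noun,verb}; 2:naigout {noun,verb}; 3:braiplalm {conjunction}; 4:zuflix {verb}; 5:vurn {noun}; 6:puskaat {verb}; 7:klaizrulk {verb}.
Position 1: tagging it noun would leave rule 4 unsatisfiable, so it must be verb.
Position 2: tagging it noun would leave rule 2 unsatisfiable, so it must be verb.
The unique satisfying tagging is: verb verb conjunction verb noun verb verb.
Verifying each rule — rule 1 holds; rule 2 holds; rule 3 holds; rule 4 holds.

verb verb conjunction verb noun verb verb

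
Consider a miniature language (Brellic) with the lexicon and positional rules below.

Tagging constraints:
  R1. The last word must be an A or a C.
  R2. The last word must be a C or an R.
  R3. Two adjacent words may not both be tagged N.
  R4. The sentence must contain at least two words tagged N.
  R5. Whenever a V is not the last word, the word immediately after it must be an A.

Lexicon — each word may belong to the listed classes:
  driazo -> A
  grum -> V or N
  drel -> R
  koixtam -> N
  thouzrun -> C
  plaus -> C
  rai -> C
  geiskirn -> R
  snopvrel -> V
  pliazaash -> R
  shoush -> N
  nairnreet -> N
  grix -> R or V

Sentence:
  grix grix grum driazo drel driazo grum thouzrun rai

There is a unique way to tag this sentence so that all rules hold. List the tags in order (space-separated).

R R N A R A N C C

Candidates per position — 1:grix {R,V}; 2:grix {R,V}; 3:grum {V,N}; 4:driazo {A}; 5:drel {R}; 6:driazo {A}; 7:grum {V,N}; 8:thouzrun {C}; 9:rai {C}.
Position 1: V is ruled out by rule 5; that leaves R.
Position 2: V is ruled out by rule 5; that leaves R.
Position 3: V is ruled out by rule 4; that leaves N.
Position 7: V is ruled out by rule 4; that leaves N.
So the tagging must be: R R N A R A N C C.
Check: rule 1 satisfied; rule 2 satisfied; rule 3 satisfied; rule 4 satisfied; rule 5 satisfied.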